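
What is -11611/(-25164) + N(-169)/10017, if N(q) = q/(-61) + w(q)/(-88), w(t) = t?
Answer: 1928925025/4176234216 ≈ 0.46188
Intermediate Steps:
N(q) = -149*q/5368 (N(q) = q/(-61) + q/(-88) = q*(-1/61) + q*(-1/88) = -q/61 - q/88 = -149*q/5368)
-11611/(-25164) + N(-169)/10017 = -11611/(-25164) - 149/5368*(-169)/10017 = -11611*(-1/25164) + (25181/5368)*(1/10017) = 11611/25164 + 25181/53771256 = 1928925025/4176234216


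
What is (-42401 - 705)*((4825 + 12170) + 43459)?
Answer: -2605930124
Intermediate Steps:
(-42401 - 705)*((4825 + 12170) + 43459) = -43106*(16995 + 43459) = -43106*60454 = -2605930124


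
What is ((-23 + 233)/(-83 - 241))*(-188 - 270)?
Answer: 8015/27 ≈ 296.85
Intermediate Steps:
((-23 + 233)/(-83 - 241))*(-188 - 270) = (210/(-324))*(-458) = (210*(-1/324))*(-458) = -35/54*(-458) = 8015/27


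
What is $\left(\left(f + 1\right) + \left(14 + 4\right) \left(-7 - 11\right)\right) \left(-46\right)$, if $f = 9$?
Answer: $14444$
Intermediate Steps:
$\left(\left(f + 1\right) + \left(14 + 4\right) \left(-7 - 11\right)\right) \left(-46\right) = \left(\left(9 + 1\right) + \left(14 + 4\right) \left(-7 - 11\right)\right) \left(-46\right) = \left(10 + 18 \left(-18\right)\right) \left(-46\right) = \left(10 - 324\right) \left(-46\right) = \left(-314\right) \left(-46\right) = 14444$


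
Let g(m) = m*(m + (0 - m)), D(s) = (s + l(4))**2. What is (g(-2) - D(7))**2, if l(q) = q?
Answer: 14641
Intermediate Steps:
D(s) = (4 + s)**2 (D(s) = (s + 4)**2 = (4 + s)**2)
g(m) = 0 (g(m) = m*(m - m) = m*0 = 0)
(g(-2) - D(7))**2 = (0 - (4 + 7)**2)**2 = (0 - 1*11**2)**2 = (0 - 1*121)**2 = (0 - 121)**2 = (-121)**2 = 14641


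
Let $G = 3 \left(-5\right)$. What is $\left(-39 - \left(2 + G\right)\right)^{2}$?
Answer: $676$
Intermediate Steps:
$G = -15$
$\left(-39 - \left(2 + G\right)\right)^{2} = \left(-39 - -13\right)^{2} = \left(-39 + \left(-2 + 15\right)\right)^{2} = \left(-39 + 13\right)^{2} = \left(-26\right)^{2} = 676$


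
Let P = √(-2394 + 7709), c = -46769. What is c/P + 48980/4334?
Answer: 24490/2167 - 46769*√5315/5315 ≈ -630.21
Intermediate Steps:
P = √5315 ≈ 72.904
c/P + 48980/4334 = -46769*√5315/5315 + 48980/4334 = -46769*√5315/5315 + 48980*(1/4334) = -46769*√5315/5315 + 24490/2167 = 24490/2167 - 46769*√5315/5315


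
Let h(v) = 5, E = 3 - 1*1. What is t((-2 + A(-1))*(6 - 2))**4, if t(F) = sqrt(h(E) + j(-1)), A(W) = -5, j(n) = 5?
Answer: 100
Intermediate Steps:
E = 2 (E = 3 - 1 = 2)
t(F) = sqrt(10) (t(F) = sqrt(5 + 5) = sqrt(10))
t((-2 + A(-1))*(6 - 2))**4 = (sqrt(10))**4 = 100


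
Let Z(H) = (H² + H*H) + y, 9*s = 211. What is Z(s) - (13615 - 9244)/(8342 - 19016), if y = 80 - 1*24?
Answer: 111022847/96066 ≈ 1155.7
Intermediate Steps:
y = 56 (y = 80 - 24 = 56)
s = 211/9 (s = (⅑)*211 = 211/9 ≈ 23.444)
Z(H) = 56 + 2*H² (Z(H) = (H² + H*H) + 56 = (H² + H²) + 56 = 2*H² + 56 = 56 + 2*H²)
Z(s) - (13615 - 9244)/(8342 - 19016) = (56 + 2*(211/9)²) - (13615 - 9244)/(8342 - 19016) = (56 + 2*(44521/81)) - 4371/(-10674) = (56 + 89042/81) - 4371*(-1)/10674 = 93578/81 - 1*(-1457/3558) = 93578/81 + 1457/3558 = 111022847/96066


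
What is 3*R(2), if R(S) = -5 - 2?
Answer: -21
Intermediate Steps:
R(S) = -7
3*R(2) = 3*(-7) = -21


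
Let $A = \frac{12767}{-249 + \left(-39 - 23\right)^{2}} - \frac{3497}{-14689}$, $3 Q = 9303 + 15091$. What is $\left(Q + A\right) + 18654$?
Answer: $\frac{4243955994514}{158420865} \approx 26789.0$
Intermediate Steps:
$Q = \frac{24394}{3}$ ($Q = \frac{9303 + 15091}{3} = \frac{1}{3} \cdot 24394 = \frac{24394}{3} \approx 8131.3$)
$A = \frac{200106178}{52806955}$ ($A = \frac{12767}{-249 + \left(-62\right)^{2}} - - \frac{3497}{14689} = \frac{12767}{-249 + 3844} + \frac{3497}{14689} = \frac{12767}{3595} + \frac{3497}{14689} = \frac{200106178}{52806955} \approx 3.7894$)
$\left(Q + A\right) + 18654 = \left(\frac{24394}{3} + \frac{200106178}{52806955}\right) + 18654 = \frac{1288773178804}{158420865} + 18654 = \frac{4243955994514}{158420865}$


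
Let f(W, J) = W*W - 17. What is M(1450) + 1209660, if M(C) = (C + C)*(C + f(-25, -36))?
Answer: 7177860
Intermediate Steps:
f(W, J) = -17 + W² (f(W, J) = W² - 17 = -17 + W²)
M(C) = 2*C*(608 + C) (M(C) = (C + C)*(C + (-17 + (-25)²)) = (2*C)*(C + (-17 + 625)) = (2*C)*(C + 608) = (2*C)*(608 + C) = 2*C*(608 + C))
M(1450) + 1209660 = 2*1450*(608 + 1450) + 1209660 = 2*1450*2058 + 1209660 = 5968200 + 1209660 = 7177860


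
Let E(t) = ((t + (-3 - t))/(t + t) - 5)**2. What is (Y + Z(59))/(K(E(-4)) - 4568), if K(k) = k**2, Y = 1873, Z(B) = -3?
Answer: -7659520/16836367 ≈ -0.45494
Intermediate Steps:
E(t) = (-5 - 3/(2*t))**2 (E(t) = (-3*1/(2*t) - 5)**2 = (-3/(2*t) - 5)**2 = (-5 - 3/(2*t))**2)
(Y + Z(59))/(K(E(-4)) - 4568) = (1873 - 3)/(((1/4)*(3 + 10*(-4))**2/(-4)**2)**2 - 4568) = 1870/(((1/4)*(1/16)*(3 - 40)**2)**2 - 4568) = 1870/(((1/4)*(1/16)*(-37)**2)**2 - 4568) = 1870/(((1/4)*(1/16)*1369)**2 - 4568) = 1870/((1369/64)**2 - 4568) = 1870/(1874161/4096 - 4568) = 1870/(-16836367/4096) = 1870*(-4096/16836367) = -7659520/16836367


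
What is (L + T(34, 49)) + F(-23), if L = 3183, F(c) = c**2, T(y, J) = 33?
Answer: 3745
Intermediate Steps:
(L + T(34, 49)) + F(-23) = (3183 + 33) + (-23)**2 = 3216 + 529 = 3745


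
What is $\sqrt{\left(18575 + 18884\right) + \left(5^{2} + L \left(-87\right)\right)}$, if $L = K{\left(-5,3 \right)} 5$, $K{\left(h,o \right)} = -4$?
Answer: $2 \sqrt{9806} \approx 198.05$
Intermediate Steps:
$L = -20$ ($L = \left(-4\right) 5 = -20$)
$\sqrt{\left(18575 + 18884\right) + \left(5^{2} + L \left(-87\right)\right)} = \sqrt{\left(18575 + 18884\right) + \left(5^{2} - -1740\right)} = \sqrt{37459 + \left(25 + 1740\right)} = \sqrt{37459 + 1765} = \sqrt{39224} = 2 \sqrt{9806}$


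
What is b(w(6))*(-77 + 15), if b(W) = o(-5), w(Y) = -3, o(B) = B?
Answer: 310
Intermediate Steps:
b(W) = -5
b(w(6))*(-77 + 15) = -5*(-77 + 15) = -5*(-62) = 310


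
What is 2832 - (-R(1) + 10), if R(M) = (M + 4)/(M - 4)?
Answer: 8461/3 ≈ 2820.3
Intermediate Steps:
R(M) = (4 + M)/(-4 + M)
2832 - (-R(1) + 10) = 2832 - (-(4 + 1)/(-4 + 1) + 10) = 2832 - (-5/(-3) + 10) = 2832 - (-(-1)*5/3 + 10) = 2832 - (-1*(-5/3) + 10) = 2832 - (5/3 + 10) = 2832 - 1*35/3 = 2832 - 35/3 = 8461/3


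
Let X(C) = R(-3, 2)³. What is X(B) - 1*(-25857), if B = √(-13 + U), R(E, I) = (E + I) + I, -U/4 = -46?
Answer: 25858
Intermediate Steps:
U = 184 (U = -4*(-46) = 184)
R(E, I) = E + 2*I
B = 3*√19 (B = √(-13 + 184) = √171 = 3*√19 ≈ 13.077)
X(C) = 1 (X(C) = (-3 + 2*2)³ = (-3 + 4)³ = 1³ = 1)
X(B) - 1*(-25857) = 1 - 1*(-25857) = 1 + 25857 = 25858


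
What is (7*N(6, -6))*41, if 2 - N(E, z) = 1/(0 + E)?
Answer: 3157/6 ≈ 526.17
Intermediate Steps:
N(E, z) = 2 - 1/E (N(E, z) = 2 - 1/(0 + E) = 2 - 1/E)
(7*N(6, -6))*41 = (7*(2 - 1/6))*41 = (7*(2 - 1*⅙))*41 = (7*(2 - ⅙))*41 = (7*(11/6))*41 = (77/6)*41 = 3157/6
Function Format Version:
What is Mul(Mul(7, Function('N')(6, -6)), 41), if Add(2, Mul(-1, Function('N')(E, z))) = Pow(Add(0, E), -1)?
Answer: Rational(3157, 6) ≈ 526.17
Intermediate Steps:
Function('N')(E, z) = Add(2, Mul(-1, Pow(E, -1))) (Function('N')(E, z) = Add(2, Mul(-1, Pow(Add(0, E), -1))) = Add(2, Mul(-1, Pow(E, -1))))
Mul(Mul(7, Function('N')(6, -6)), 41) = Mul(Mul(7, Add(2, Mul(-1, Pow(6, -1)))), 41) = Mul(Mul(7, Add(2, Mul(-1, Rational(1, 6)))), 41) = Mul(Mul(7, Add(2, Rational(-1, 6))), 41) = Mul(Mul(7, Rational(11, 6)), 41) = Mul(Rational(77, 6), 41) = Rational(3157, 6)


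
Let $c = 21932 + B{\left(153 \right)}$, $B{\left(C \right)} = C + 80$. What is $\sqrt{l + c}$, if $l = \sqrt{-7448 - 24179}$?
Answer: $\sqrt{22165 + i \sqrt{31627}} \approx 148.88 + 0.5973 i$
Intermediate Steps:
$B{\left(C \right)} = 80 + C$
$l = i \sqrt{31627}$ ($l = \sqrt{-31627} = i \sqrt{31627} \approx 177.84 i$)
$c = 22165$ ($c = 21932 + \left(80 + 153\right) = 21932 + 233 = 22165$)
$\sqrt{l + c} = \sqrt{i \sqrt{31627} + 22165} = \sqrt{22165 + i \sqrt{31627}}$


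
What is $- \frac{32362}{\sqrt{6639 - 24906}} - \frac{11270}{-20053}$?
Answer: $\frac{11270}{20053} + \frac{32362 i \sqrt{18267}}{18267} \approx 0.56201 + 239.44 i$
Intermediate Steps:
$- \frac{32362}{\sqrt{6639 - 24906}} - \frac{11270}{-20053} = - \frac{32362}{\sqrt{-18267}} - - \frac{11270}{20053} = - \frac{32362}{i \sqrt{18267}} + \frac{11270}{20053} = - 32362 \left(- \frac{i \sqrt{18267}}{18267}\right) + \frac{11270}{20053} = \frac{32362 i \sqrt{18267}}{18267} + \frac{11270}{20053} = \frac{11270}{20053} + \frac{32362 i \sqrt{18267}}{18267}$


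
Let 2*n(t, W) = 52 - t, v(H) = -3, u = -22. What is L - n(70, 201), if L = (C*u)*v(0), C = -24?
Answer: -1575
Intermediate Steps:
L = -1584 (L = -24*(-22)*(-3) = 528*(-3) = -1584)
n(t, W) = 26 - t/2 (n(t, W) = (52 - t)/2 = 26 - t/2)
L - n(70, 201) = -1584 - (26 - 1/2*70) = -1584 - (26 - 35) = -1584 - 1*(-9) = -1584 + 9 = -1575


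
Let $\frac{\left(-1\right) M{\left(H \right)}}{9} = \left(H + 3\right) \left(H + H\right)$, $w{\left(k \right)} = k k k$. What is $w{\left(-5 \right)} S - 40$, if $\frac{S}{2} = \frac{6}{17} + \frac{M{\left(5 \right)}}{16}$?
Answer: $\frac{189070}{17} \approx 11122.0$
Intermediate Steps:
$w{\left(k \right)} = k^{3}$ ($w{\left(k \right)} = k^{2} k = k^{3}$)
$M{\left(H \right)} = - 18 H \left(3 + H\right)$ ($M{\left(H \right)} = - 9 \left(H + 3\right) \left(H + H\right) = - 9 \left(3 + H\right) 2 H = - 9 \cdot 2 H \left(3 + H\right) = - 18 H \left(3 + H\right)$)
$S = - \frac{1518}{17}$ ($S = 2 \left(\frac{6}{17} + \frac{\left(-18\right) 5 \left(3 + 5\right)}{16}\right) = 2 \left(6 \cdot \frac{1}{17} + \left(-18\right) 5 \cdot 8 \cdot \frac{1}{16}\right) = 2 \left(\frac{6}{17} - 45\right) = 2 \left(- \frac{759}{17}\right) = - \frac{1518}{17} \approx -89.294$)
$w{\left(-5 \right)} S - 40 = \left(-5\right)^{3} \left(- \frac{1518}{17}\right) - 40 = \left(-125\right) \left(- \frac{1518}{17}\right) - 40 = \frac{189750}{17} - 40 = \frac{189070}{17}$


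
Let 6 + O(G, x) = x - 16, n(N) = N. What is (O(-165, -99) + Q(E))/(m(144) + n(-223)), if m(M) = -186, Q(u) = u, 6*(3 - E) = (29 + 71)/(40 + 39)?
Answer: 28016/96933 ≈ 0.28902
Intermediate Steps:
E = 661/237 (E = 3 - (29 + 71)/(6*(40 + 39)) = 3 - 50/(3*79) = 3 - ⅙*100/79 = 3 - 50/237 = 661/237 ≈ 2.7890)
O(G, x) = -22 + x (O(G, x) = -6 + (x - 16) = -6 + (-16 + x) = -22 + x)
(O(-165, -99) + Q(E))/(m(144) + n(-223)) = ((-22 - 99) + 661/237)/(-186 - 223) = (-121 + 661/237)/(-409) = -28016/237*(-1/409) = 28016/96933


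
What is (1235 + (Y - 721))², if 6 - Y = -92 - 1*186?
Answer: 636804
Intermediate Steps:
Y = 284 (Y = 6 - (-92 - 1*186) = 6 - (-92 - 186) = 6 - 1*(-278) = 6 + 278 = 284)
(1235 + (Y - 721))² = (1235 + (284 - 721))² = (1235 - 437)² = 798² = 636804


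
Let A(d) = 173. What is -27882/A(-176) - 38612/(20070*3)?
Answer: -842727548/5208165 ≈ -161.81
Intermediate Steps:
-27882/A(-176) - 38612/(20070*3) = -27882/173 - 38612/(20070*3) = -27882*1/173 - 38612/60210 = -27882/173 - 38612*1/60210 = -27882/173 - 19306/30105 = -842727548/5208165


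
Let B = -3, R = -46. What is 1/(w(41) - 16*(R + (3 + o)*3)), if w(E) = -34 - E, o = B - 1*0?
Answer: 1/661 ≈ 0.0015129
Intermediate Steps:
o = -3 (o = -3 - 1*0 = -3 + 0 = -3)
1/(w(41) - 16*(R + (3 + o)*3)) = 1/((-34 - 1*41) - 16*(-46 + (3 - 3)*3)) = 1/((-34 - 41) - 16*(-46 + 0*3)) = 1/(-75 - 16*(-46 + 0)) = 1/(-75 - 16*(-46)) = 1/(-75 + 736) = 1/661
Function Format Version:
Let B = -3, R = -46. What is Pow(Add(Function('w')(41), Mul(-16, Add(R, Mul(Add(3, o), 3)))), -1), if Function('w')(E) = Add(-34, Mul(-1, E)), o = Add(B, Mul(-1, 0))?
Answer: Rational(1, 661) ≈ 0.0015129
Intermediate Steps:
o = -3 (o = Add(-3, Mul(-1, 0)) = Add(-3, 0) = -3)
Pow(Add(Function('w')(41), Mul(-16, Add(R, Mul(Add(3, o), 3)))), -1) = Pow(Add(Add(-34, Mul(-1, 41)), Mul(-16, Add(-46, Mul(Add(3, -3), 3)))), -1) = Pow(Add(Add(-34, -41), Mul(-16, Add(-46, Mul(0, 3)))), -1) = Pow(Add(-75, Mul(-16, Add(-46, 0))), -1) = Pow(Add(-75, Mul(-16, -46)), -1) = Pow(Add(-75, 736), -1) = Pow(661, -1) = Rational(1, 661)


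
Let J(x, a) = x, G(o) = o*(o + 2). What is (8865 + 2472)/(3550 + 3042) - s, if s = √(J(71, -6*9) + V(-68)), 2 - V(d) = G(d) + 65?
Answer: 11337/6592 - 8*I*√70 ≈ 1.7198 - 66.933*I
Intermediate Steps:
G(o) = o*(2 + o)
V(d) = -63 - d*(2 + d) (V(d) = 2 - (d*(2 + d) + 65) = 2 - (65 + d*(2 + d)) = 2 + (-65 - d*(2 + d)) = -63 - d*(2 + d))
s = 8*I*√70 (s = √(71 + (-63 - 1*(-68)*(2 - 68))) = √(71 + (-63 - 1*(-68)*(-66))) = √(71 + (-63 - 4488)) = √(71 - 4551) = √(-4480) = 8*I*√70 ≈ 66.933*I)
(8865 + 2472)/(3550 + 3042) - s = (8865 + 2472)/(3550 + 3042) - 8*I*√70 = 11337/6592 - 8*I*√70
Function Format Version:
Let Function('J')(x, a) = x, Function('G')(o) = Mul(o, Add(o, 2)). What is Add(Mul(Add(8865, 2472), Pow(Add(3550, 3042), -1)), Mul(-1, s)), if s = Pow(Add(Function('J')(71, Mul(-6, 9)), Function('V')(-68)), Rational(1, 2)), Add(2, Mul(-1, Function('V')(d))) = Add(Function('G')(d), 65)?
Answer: Add(Rational(11337, 6592), Mul(-8, I, Pow(70, Rational(1, 2)))) ≈ Add(1.7198, Mul(-66.933, I))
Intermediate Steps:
Function('G')(o) = Mul(o, Add(2, o))
Function('V')(d) = Add(-63, Mul(-1, d, Add(2, d))) (Function('V')(d) = Add(2, Mul(-1, Add(Mul(d, Add(2, d)), 65))) = Add(2, Mul(-1, Add(65, Mul(d, Add(2, d))))) = Add(2, Add(-65, Mul(-1, d, Add(2, d)))) = Add(-63, Mul(-1, d, Add(2, d))))
s = Mul(8, I, Pow(70, Rational(1, 2))) (s = Pow(Add(71, Add(-63, Mul(-1, -68, Add(2, -68)))), Rational(1, 2)) = Pow(Add(71, Add(-63, Mul(-1, -68, -66))), Rational(1, 2)) = Pow(Add(71, Add(-63, -4488)), Rational(1, 2)) = Pow(Add(71, -4551), Rational(1, 2)) = Pow(-4480, Rational(1, 2)) = Mul(8, I, Pow(70, Rational(1, 2))) ≈ Mul(66.933, I))
Add(Mul(Add(8865, 2472), Pow(Add(3550, 3042), -1)), Mul(-1, s)) = Add(Mul(Add(8865, 2472), Pow(Add(3550, 3042), -1)), Mul(-1, Mul(8, I, Pow(70, Rational(1, 2))))) = Add(Mul(11337, Pow(6592, -1)), Mul(-8, I, Pow(70, Rational(1, 2)))) = Add(Mul(11337, Rational(1, 6592)), Mul(-8, I, Pow(70, Rational(1, 2)))) = Add(Rational(11337, 6592), Mul(-8, I, Pow(70, Rational(1, 2))))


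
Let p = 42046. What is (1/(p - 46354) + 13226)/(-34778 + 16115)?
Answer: -56977607/80400204 ≈ -0.70867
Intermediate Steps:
(1/(p - 46354) + 13226)/(-34778 + 16115) = (1/(42046 - 46354) + 13226)/(-34778 + 16115) = (1/(-4308) + 13226)/(-18663) = (-1/4308 + 13226)*(-1/18663) = (56977607/4308)*(-1/18663) = -56977607/80400204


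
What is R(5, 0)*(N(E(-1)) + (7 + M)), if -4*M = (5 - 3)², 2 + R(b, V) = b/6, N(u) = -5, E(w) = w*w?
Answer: -7/6 ≈ -1.1667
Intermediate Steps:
E(w) = w²
R(b, V) = -2 + b/6
M = -1 (M = -(5 - 3)²/4 = -¼*2² = -¼*4 = -1)
R(5, 0)*(N(E(-1)) + (7 + M)) = (-2 + (⅙)*5)*(-5 + (7 - 1)) = (-2 + ⅚)*(-5 + 6) = -7/6*1 = -7/6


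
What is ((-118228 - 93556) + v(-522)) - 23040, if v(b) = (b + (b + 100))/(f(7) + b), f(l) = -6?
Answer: -7749133/33 ≈ -2.3482e+5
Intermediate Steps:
v(b) = (100 + 2*b)/(-6 + b) (v(b) = (b + (b + 100))/(-6 + b) = (b + (100 + b))/(-6 + b) = (100 + 2*b)/(-6 + b))
((-118228 - 93556) + v(-522)) - 23040 = ((-118228 - 93556) + 2*(50 - 522)/(-6 - 522)) - 23040 = (-211784 + 2*(-472)/(-528)) - 23040 = (-211784 + 2*(-1/528)*(-472)) - 23040 = (-211784 + 59/33) - 23040 = -6988813/33 - 23040 = -7749133/33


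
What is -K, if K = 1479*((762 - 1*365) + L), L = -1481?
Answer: 1603236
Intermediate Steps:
K = -1603236 (K = 1479*((762 - 1*365) - 1481) = 1479*((762 - 365) - 1481) = 1479*(397 - 1481) = 1479*(-1084) = -1603236)
-K = -1*(-1603236) = 1603236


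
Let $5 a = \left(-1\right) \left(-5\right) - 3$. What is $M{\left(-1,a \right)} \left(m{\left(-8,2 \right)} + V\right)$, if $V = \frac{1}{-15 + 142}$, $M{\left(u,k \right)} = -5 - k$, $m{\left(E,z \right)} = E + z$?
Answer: $\frac{20547}{635} \approx 32.357$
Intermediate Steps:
$a = \frac{2}{5}$ ($a = \frac{\left(-1\right) \left(-5\right) - 3}{5} = \frac{5 - 3}{5} = \frac{1}{5} \cdot 2 = \frac{2}{5} \approx 0.4$)
$V = \frac{1}{127} \approx 0.007874$
$M{\left(-1,a \right)} \left(m{\left(-8,2 \right)} + V\right) = \left(-5 - \frac{2}{5}\right) \left(\left(-8 + 2\right) + \frac{1}{127}\right) = \left(-5 - \frac{2}{5}\right) \left(-6 + \frac{1}{127}\right) = \left(- \frac{27}{5}\right) \left(- \frac{761}{127}\right) = \frac{20547}{635}$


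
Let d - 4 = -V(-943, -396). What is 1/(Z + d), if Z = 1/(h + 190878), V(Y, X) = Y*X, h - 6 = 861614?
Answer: -1052498/393028013151 ≈ -2.6779e-6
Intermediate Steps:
h = 861620 (h = 6 + 861614 = 861620)
V(Y, X) = X*Y
Z = 1/1052498 (Z = 1/(861620 + 190878) = 1/1052498 ≈ 9.5012e-7)
d = -373424 (d = 4 - (-396)*(-943) = 4 - 1*373428 = 4 - 373428 = -373424)
1/(Z + d) = 1/(1/1052498 - 373424) = 1/(-393028013151/1052498) = -1052498/393028013151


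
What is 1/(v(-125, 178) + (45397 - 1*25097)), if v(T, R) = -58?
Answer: 1/20242 ≈ 4.9402e-5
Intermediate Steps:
1/(v(-125, 178) + (45397 - 1*25097)) = 1/(-58 + (45397 - 1*25097)) = 1/(-58 + (45397 - 25097)) = 1/(-58 + 20300) = 1/20242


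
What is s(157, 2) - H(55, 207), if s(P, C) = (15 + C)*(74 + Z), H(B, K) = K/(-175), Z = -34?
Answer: 119207/175 ≈ 681.18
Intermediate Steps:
H(B, K) = -K/175 (H(B, K) = K*(-1/175) = -K/175)
s(P, C) = 600 + 40*C (s(P, C) = (15 + C)*(74 - 34) = (15 + C)*40 = 600 + 40*C)
s(157, 2) - H(55, 207) = (600 + 40*2) - (-1)*207/175 = (600 + 80) - 1*(-207/175) = 680 + 207/175 = 119207/175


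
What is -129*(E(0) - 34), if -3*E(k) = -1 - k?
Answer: 4343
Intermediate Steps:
E(k) = ⅓ + k/3 (E(k) = -(-1 - k)/3 = ⅓ + k/3)
-129*(E(0) - 34) = -129*((⅓ + (⅓)*0) - 34) = -129*((⅓ + 0) - 34) = -129*(⅓ - 34) = -129*(-101/3) = 4343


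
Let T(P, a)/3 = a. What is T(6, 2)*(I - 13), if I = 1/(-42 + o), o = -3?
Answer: -1172/15 ≈ -78.133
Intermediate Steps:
T(P, a) = 3*a
I = -1/45 (I = 1/(-42 - 3) = 1/(-45) = -1/45 ≈ -0.022222)
T(6, 2)*(I - 13) = (3*2)*(-1/45 - 13) = 6*(-586/45) = -1172/15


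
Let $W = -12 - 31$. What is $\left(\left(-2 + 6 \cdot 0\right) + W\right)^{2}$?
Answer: $2025$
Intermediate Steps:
$W = -43$
$\left(\left(-2 + 6 \cdot 0\right) + W\right)^{2} = \left(\left(-2 + 6 \cdot 0\right) - 43\right)^{2} = \left(\left(-2 + 0\right) - 43\right)^{2} = \left(-2 - 43\right)^{2} = \left(-45\right)^{2} = 2025$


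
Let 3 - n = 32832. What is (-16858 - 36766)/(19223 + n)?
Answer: 26812/6803 ≈ 3.9412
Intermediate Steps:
n = -32829 (n = 3 - 1*32832 = 3 - 32832 = -32829)
(-16858 - 36766)/(19223 + n) = (-16858 - 36766)/(19223 - 32829) = -53624/(-13606) = -53624*(-1/13606) = 26812/6803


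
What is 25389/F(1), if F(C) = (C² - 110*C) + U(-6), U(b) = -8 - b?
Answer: -8463/37 ≈ -228.73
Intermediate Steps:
F(C) = -2 + C² - 110*C (F(C) = (C² - 110*C) + (-8 - 1*(-6)) = (C² - 110*C) + (-8 + 6) = (C² - 110*C) - 2 = -2 + C² - 110*C)
25389/F(1) = 25389/(-2 + 1² - 110*1) = 25389/(-2 + 1 - 110) = 25389/(-111) = 25389*(-1/111) = -8463/37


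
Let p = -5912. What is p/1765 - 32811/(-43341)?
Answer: -66106859/25498955 ≈ -2.5925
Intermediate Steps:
p/1765 - 32811/(-43341) = -5912/1765 - 32811/(-43341) = -5912*1/1765 - 32811*(-1/43341) = -5912/1765 + 10937/14447 = -66106859/25498955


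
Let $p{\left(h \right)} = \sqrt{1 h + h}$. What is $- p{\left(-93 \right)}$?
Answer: $- i \sqrt{186} \approx - 13.638 i$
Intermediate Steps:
$p{\left(h \right)} = \sqrt{2} \sqrt{h}$ ($p{\left(h \right)} = \sqrt{h + h} = \sqrt{2 h} = \sqrt{2} \sqrt{h}$)
$- p{\left(-93 \right)} = - \sqrt{2} \sqrt{-93} = - \sqrt{2} i \sqrt{93} = - i \sqrt{186}$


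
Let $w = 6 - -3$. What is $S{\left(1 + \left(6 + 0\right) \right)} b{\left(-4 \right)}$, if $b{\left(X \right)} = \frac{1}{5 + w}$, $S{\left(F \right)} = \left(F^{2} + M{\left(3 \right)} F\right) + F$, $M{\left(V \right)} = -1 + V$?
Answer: $5$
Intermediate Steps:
$S{\left(F \right)} = F^{2} + 3 F$ ($S{\left(F \right)} = \left(F^{2} + \left(-1 + 3\right) F\right) + F = \left(F^{2} + 2 F\right) + F = F^{2} + 3 F$)
$w = 9$ ($w = 6 + 3 = 9$)
$b{\left(X \right)} = \frac{1}{14}$ ($b{\left(X \right)} = \frac{1}{5 + 9} = \frac{1}{14}$)
$S{\left(1 + \left(6 + 0\right) \right)} b{\left(-4 \right)} = \left(1 + \left(6 + 0\right)\right) \left(3 + \left(1 + \left(6 + 0\right)\right)\right) \frac{1}{14} = \left(1 + 6\right) \left(3 + \left(1 + 6\right)\right) \frac{1}{14} = 7 \left(3 + 7\right) \frac{1}{14} = 7 \cdot 10 \cdot \frac{1}{14} = 70 \cdot \frac{1}{14} = 5$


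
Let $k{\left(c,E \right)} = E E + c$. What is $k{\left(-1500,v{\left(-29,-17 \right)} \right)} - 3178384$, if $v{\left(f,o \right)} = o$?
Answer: $-3179595$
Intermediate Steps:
$k{\left(c,E \right)} = c + E^{2}$ ($k{\left(c,E \right)} = E^{2} + c = c + E^{2}$)
$k{\left(-1500,v{\left(-29,-17 \right)} \right)} - 3178384 = \left(-1500 + \left(-17\right)^{2}\right) - 3178384 = \left(-1500 + 289\right) - 3178384 = -1211 - 3178384 = -3179595$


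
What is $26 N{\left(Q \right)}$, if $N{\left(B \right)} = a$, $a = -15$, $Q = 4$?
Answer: $-390$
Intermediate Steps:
$N{\left(B \right)} = -15$
$26 N{\left(Q \right)} = 26 \left(-15\right) = -390$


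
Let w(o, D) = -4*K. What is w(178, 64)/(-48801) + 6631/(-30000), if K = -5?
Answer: -36022159/162670000 ≈ -0.22144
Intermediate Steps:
w(o, D) = 20 (w(o, D) = -4*(-5) = 20)
w(178, 64)/(-48801) + 6631/(-30000) = 20/(-48801) + 6631/(-30000) = 20*(-1/48801) + 6631*(-1/30000) = -20/48801 - 6631/30000 = -36022159/162670000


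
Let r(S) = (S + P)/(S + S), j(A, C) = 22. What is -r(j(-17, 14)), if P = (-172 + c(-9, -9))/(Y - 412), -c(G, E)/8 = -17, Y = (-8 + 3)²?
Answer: -475/946 ≈ -0.50211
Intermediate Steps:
Y = 25 (Y = (-5)² = 25)
c(G, E) = 136 (c(G, E) = -8*(-17) = 136)
P = 4/43 (P = (-172 + 136)/(25 - 412) = -36/(-387) = -36*(-1/387) = 4/43 ≈ 0.093023)
r(S) = (4/43 + S)/(2*S) (r(S) = (S + 4/43)/(S + S) = (4/43 + S)/((2*S)) = (4/43 + S)*(1/(2*S)) = (4/43 + S)/(2*S))
-r(j(-17, 14)) = -(4 + 43*22)/(86*22) = -(4 + 946)/(86*22) = -950/(86*22) = -1*475/946 = -475/946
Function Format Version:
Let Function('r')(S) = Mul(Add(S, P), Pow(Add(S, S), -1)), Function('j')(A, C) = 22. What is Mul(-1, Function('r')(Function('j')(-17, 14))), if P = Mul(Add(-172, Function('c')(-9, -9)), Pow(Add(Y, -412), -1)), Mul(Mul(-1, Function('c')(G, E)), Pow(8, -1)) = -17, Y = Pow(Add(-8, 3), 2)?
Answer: Rational(-475, 946) ≈ -0.50211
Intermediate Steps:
Y = 25 (Y = Pow(-5, 2) = 25)
Function('c')(G, E) = 136 (Function('c')(G, E) = Mul(-8, -17) = 136)
P = Rational(4, 43) (P = Mul(Add(-172, 136), Pow(Add(25, -412), -1)) = Mul(-36, Pow(-387, -1)) = Mul(-36, Rational(-1, 387)) = Rational(4, 43) ≈ 0.093023)
Function('r')(S) = Mul(Rational(1, 2), Pow(S, -1), Add(Rational(4, 43), S)) (Function('r')(S) = Mul(Add(S, Rational(4, 43)), Pow(Add(S, S), -1)) = Mul(Add(Rational(4, 43), S), Pow(Mul(2, S), -1)) = Mul(Add(Rational(4, 43), S), Mul(Rational(1, 2), Pow(S, -1))) = Mul(Rational(1, 2), Pow(S, -1), Add(Rational(4, 43), S)))
Mul(-1, Function('r')(Function('j')(-17, 14))) = Mul(-1, Mul(Rational(1, 86), Pow(22, -1), Add(4, Mul(43, 22)))) = Mul(-1, Mul(Rational(1, 86), Rational(1, 22), Add(4, 946))) = Mul(-1, Mul(Rational(1, 86), Rational(1, 22), 950)) = Mul(-1, Rational(475, 946)) = Rational(-475, 946)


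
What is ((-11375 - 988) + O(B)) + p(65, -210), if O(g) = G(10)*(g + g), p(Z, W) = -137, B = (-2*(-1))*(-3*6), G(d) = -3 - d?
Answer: -11564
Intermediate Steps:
B = -36 (B = 2*(-18) = -36)
O(g) = -26*g (O(g) = (-3 - 1*10)*(g + g) = (-3 - 10)*(2*g) = -26*g)
((-11375 - 988) + O(B)) + p(65, -210) = ((-11375 - 988) - 26*(-36)) - 137 = (-12363 + 936) - 137 = -11427 - 137 = -11564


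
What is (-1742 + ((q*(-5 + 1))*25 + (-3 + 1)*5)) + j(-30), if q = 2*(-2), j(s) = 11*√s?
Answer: -1352 + 11*I*√30 ≈ -1352.0 + 60.25*I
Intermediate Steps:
q = -4
(-1742 + ((q*(-5 + 1))*25 + (-3 + 1)*5)) + j(-30) = (-1742 + (-4*(-5 + 1)*25 + (-3 + 1)*5)) + 11*√(-30) = (-1742 + (-4*(-4)*25 - 2*5)) + 11*(I*√30) = (-1742 + (16*25 - 10)) + 11*I*√30 = (-1742 + (400 - 10)) + 11*I*√30 = (-1742 + 390) + 11*I*√30 = -1352 + 11*I*√30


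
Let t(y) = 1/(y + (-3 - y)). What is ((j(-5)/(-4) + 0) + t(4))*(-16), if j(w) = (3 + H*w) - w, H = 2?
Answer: -8/3 ≈ -2.6667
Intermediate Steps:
j(w) = 3 + w (j(w) = (3 + 2*w) - w = 3 + w)
t(y) = -⅓ (t(y) = 1/(-3) = -⅓)
((j(-5)/(-4) + 0) + t(4))*(-16) = (((3 - 5)/(-4) + 0) - ⅓)*(-16) = ((-2*(-¼) + 0) - ⅓)*(-16) = ((½ + 0) - ⅓)*(-16) = (½ - ⅓)*(-16) = (⅙)*(-16) = -8/3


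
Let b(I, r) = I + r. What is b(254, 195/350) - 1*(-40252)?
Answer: 2835459/70 ≈ 40507.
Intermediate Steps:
b(254, 195/350) - 1*(-40252) = (254 + 195/350) - 1*(-40252) = (254 + 195*(1/350)) + 40252 = (254 + 39/70) + 40252 = 17819/70 + 40252 = 2835459/70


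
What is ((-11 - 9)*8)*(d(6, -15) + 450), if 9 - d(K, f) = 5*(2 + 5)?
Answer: -67840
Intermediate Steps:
d(K, f) = -26 (d(K, f) = 9 - 5*(2 + 5) = 9 - 5*7 = 9 - 1*35 = 9 - 35 = -26)
((-11 - 9)*8)*(d(6, -15) + 450) = ((-11 - 9)*8)*(-26 + 450) = -20*8*424 = -160*424 = -67840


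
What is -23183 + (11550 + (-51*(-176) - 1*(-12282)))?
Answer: 9625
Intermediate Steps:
-23183 + (11550 + (-51*(-176) - 1*(-12282))) = -23183 + (11550 + (8976 + 12282)) = -23183 + (11550 + 21258) = -23183 + 32808 = 9625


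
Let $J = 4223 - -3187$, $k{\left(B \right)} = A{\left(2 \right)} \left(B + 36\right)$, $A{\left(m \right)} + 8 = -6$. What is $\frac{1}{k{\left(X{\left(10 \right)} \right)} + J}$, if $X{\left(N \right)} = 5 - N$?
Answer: $\frac{1}{6976} \approx 0.00014335$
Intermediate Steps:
$A{\left(m \right)} = -14$ ($A{\left(m \right)} = -8 - 6 = -14$)
$k{\left(B \right)} = -504 - 14 B$ ($k{\left(B \right)} = - 14 \left(B + 36\right) = - 14 \left(36 + B\right) = -504 - 14 B$)
$J = 7410$ ($J = 4223 + 3187 = 7410$)
$\frac{1}{k{\left(X{\left(10 \right)} \right)} + J} = \frac{1}{\left(-504 - 14 \left(5 - 10\right)\right) + 7410} = \frac{1}{\left(-504 - -70\right) + 7410} = \frac{1}{\left(-504 + 70\right) + 7410} = \frac{1}{-434 + 7410} = \frac{1}{6976}$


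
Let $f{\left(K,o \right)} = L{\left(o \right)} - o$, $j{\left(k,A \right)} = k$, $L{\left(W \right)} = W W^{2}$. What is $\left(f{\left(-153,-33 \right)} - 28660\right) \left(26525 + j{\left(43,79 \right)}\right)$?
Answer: $-1715336352$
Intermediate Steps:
$L{\left(W \right)} = W^{3}$
$f{\left(K,o \right)} = o^{3} - o$
$\left(f{\left(-153,-33 \right)} - 28660\right) \left(26525 + j{\left(43,79 \right)}\right) = \left(\left(\left(-33\right)^{3} - -33\right) - 28660\right) \left(26525 + 43\right) = \left(\left(-35937 + 33\right) - 28660\right) 26568 = \left(-35904 - 28660\right) 26568 = \left(-64564\right) 26568 = -1715336352$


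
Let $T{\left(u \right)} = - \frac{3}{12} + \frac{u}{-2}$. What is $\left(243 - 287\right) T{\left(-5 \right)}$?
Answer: $-99$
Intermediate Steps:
$T{\left(u \right)} = - \frac{1}{4} - \frac{u}{2}$ ($T{\left(u \right)} = \left(-3\right) \frac{1}{12} + u \left(- \frac{1}{2}\right) = - \frac{1}{4} - \frac{u}{2}$)
$\left(243 - 287\right) T{\left(-5 \right)} = \left(243 - 287\right) \left(- \frac{1}{4} - - \frac{5}{2}\right) = \left(243 - 287\right) \left(- \frac{1}{4} + \frac{5}{2}\right) = \left(-44\right) \frac{9}{4} = -99$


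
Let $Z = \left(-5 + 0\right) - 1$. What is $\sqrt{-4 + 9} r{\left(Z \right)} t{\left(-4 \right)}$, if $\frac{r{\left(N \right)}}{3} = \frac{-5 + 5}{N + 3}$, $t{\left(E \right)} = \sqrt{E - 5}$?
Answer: $0$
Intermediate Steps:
$t{\left(E \right)} = \sqrt{-5 + E}$
$Z = -6$ ($Z = -5 - 1 = -6$)
$r{\left(N \right)} = 0$ ($r{\left(N \right)} = 3 \frac{-5 + 5}{N + 3} = 3 \frac{0}{3 + N} = 3 \cdot 0 = 0$)
$\sqrt{-4 + 9} r{\left(Z \right)} t{\left(-4 \right)} = \sqrt{-4 + 9} \cdot 0 \sqrt{-5 - 4} = \sqrt{5} \cdot 0 \sqrt{-9} = 0 \cdot 3 i = 0$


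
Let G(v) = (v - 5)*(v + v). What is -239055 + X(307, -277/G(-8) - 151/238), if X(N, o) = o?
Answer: -5917138027/24752 ≈ -2.3906e+5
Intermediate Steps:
G(v) = 2*v*(-5 + v) (G(v) = (-5 + v)*(2*v) = 2*v*(-5 + v))
-239055 + X(307, -277/G(-8) - 151/238) = -239055 + (-277*(-1/(16*(-5 - 8))) - 151/238) = -239055 + (-277/(2*(-8)*(-13)) - 151*1/238) = -239055 + (-277/208 - 151/238) = -239055 - 48667/24752 = -5917138027/24752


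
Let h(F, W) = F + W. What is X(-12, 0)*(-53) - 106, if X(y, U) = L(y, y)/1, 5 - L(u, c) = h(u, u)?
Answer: -1643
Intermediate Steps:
L(u, c) = 5 - 2*u (L(u, c) = 5 - (u + u) = 5 - 2*u)
X(y, U) = 5 - 2*y (X(y, U) = (5 - 2*y)/1 = (5 - 2*y)*1 = 5 - 2*y)
X(-12, 0)*(-53) - 106 = (5 - 2*(-12))*(-53) - 106 = (5 + 24)*(-53) - 106 = 29*(-53) - 106 = -1537 - 106 = -1643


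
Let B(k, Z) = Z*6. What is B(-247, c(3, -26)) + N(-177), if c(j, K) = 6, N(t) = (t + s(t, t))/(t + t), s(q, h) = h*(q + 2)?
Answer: -51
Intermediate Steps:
s(q, h) = h*(2 + q)
N(t) = (t + t*(2 + t))/(2*t) (N(t) = (t + t*(2 + t))/(t + t) = (t + t*(2 + t))/((2*t)) = (t + t*(2 + t))*(1/(2*t)) = (t + t*(2 + t))/(2*t))
B(k, Z) = 6*Z
B(-247, c(3, -26)) + N(-177) = 6*6 + (3/2 + (1/2)*(-177)) = 36 + (3/2 - 177/2) = 36 - 87 = -51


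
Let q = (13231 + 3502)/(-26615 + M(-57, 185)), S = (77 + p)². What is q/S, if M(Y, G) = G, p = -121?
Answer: -16733/51168480 ≈ -0.00032702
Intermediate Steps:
S = 1936 (S = (77 - 121)² = (-44)² = 1936)
q = -16733/26430 (q = (13231 + 3502)/(-26615 + 185) = 16733/(-26430) = 16733*(-1/26430) = -16733/26430 ≈ -0.63311)
q/S = -16733/26430/1936 = -16733/26430*1/1936 = -16733/51168480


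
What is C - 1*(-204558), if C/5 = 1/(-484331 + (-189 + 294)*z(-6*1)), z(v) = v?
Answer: 99202652233/484961 ≈ 2.0456e+5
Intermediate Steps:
C = -5/484961 (C = 5/(-484331 + (-189 + 294)*(-6*1)) = 5/(-484331 + 105*(-6)) = 5/(-484331 - 630) = 5/(-484961) = 5*(-1/484961) = -5/484961 ≈ -1.0310e-5)
C - 1*(-204558) = -5/484961 - 1*(-204558) = -5/484961 + 204558 = 99202652233/484961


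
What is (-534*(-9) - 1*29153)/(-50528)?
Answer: 24347/50528 ≈ 0.48185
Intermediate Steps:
(-534*(-9) - 1*29153)/(-50528) = (4806 - 29153)*(-1/50528) = -24347*(-1/50528) = 24347/50528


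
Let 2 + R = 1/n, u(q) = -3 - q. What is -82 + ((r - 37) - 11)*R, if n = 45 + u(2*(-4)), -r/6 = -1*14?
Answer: -3832/25 ≈ -153.28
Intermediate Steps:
r = 84 (r = -(-6)*14 = -6*(-14) = 84)
n = 50 (n = 45 + (-3 - 2*(-4)) = 45 + (-3 - 1*(-8)) = 45 + (-3 + 8) = 45 + 5 = 50)
R = -99/50 (R = -2 + 1/50 = -99/50 ≈ -1.9800)
-82 + ((r - 37) - 11)*R = -82 + ((84 - 37) - 11)*(-99/50) = -82 + (47 - 11)*(-99/50) = -82 + 36*(-99/50) = -82 - 1782/25 = -3832/25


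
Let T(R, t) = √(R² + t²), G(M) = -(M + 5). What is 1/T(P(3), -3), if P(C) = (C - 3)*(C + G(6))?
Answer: ⅓ ≈ 0.33333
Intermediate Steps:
G(M) = -5 - M (G(M) = -(5 + M) = -5 - M)
P(C) = (-11 + C)*(-3 + C) (P(C) = (C - 3)*(C + (-5 - 1*6)) = (-3 + C)*(C + (-5 - 6)) = (-3 + C)*(C - 11) = (-3 + C)*(-11 + C) = (-11 + C)*(-3 + C))
1/T(P(3), -3) = 1/(√((33 + 3² - 14*3)² + (-3)²)) = 1/(√((33 + 9 - 42)² + 9)) = 1/(√(0² + 9)) = 1/(√(0 + 9)) = 1/(√9) = 1/3 = ⅓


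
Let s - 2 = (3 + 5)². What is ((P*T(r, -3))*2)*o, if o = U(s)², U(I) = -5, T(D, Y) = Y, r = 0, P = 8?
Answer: -1200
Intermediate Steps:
s = 66 (s = 2 + (3 + 5)² = 2 + 8² = 2 + 64 = 66)
o = 25 (o = (-5)² = 25)
((P*T(r, -3))*2)*o = ((8*(-3))*2)*25 = -24*2*25 = -48*25 = -1200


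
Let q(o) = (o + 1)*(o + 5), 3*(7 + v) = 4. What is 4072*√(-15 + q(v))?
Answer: 4072*I*√107/3 ≈ 14040.0*I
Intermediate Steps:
v = -17/3 (v = -7 + (⅓)*4 = -7 + 4/3 = -17/3 ≈ -5.6667)
q(o) = (1 + o)*(5 + o)
4072*√(-15 + q(v)) = 4072*√(-15 + (5 + (-17/3)² + 6*(-17/3))) = 4072*√(-15 + (5 + 289/9 - 34)) = 4072*√(-15 + 28/9) = 4072*√(-107/9) = 4072*(I*√107/3) = 4072*I*√107/3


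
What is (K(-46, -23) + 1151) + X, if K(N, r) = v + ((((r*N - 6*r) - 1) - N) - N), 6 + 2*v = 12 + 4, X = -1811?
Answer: 632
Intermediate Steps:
v = 5 (v = -3 + (12 + 4)/2 = -3 + (½)*16 = -3 + 8 = 5)
K(N, r) = 4 - 6*r - 2*N + N*r (K(N, r) = 5 + ((((r*N - 6*r) - 1) - N) - N) = 5 + ((((N*r - 6*r) - 1) - N) - N) = 5 + ((((-6*r + N*r) - 1) - N) - N) = 5 + (((-1 - 6*r + N*r) - N) - N) = 5 + ((-1 - N - 6*r + N*r) - N) = 5 + (-1 - 6*r - 2*N + N*r) = 4 - 6*r - 2*N + N*r)
(K(-46, -23) + 1151) + X = ((4 - 6*(-23) - 2*(-46) - 46*(-23)) + 1151) - 1811 = ((4 + 138 + 92 + 1058) + 1151) - 1811 = (1292 + 1151) - 1811 = 2443 - 1811 = 632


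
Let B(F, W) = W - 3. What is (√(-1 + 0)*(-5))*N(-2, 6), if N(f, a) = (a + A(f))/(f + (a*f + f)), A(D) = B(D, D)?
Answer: 5*I/16 ≈ 0.3125*I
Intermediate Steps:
B(F, W) = -3 + W
A(D) = -3 + D
N(f, a) = (-3 + a + f)/(2*f + a*f) (N(f, a) = (a + (-3 + f))/(f + (a*f + f)) = (-3 + a + f)/(f + (f + a*f)) = (-3 + a + f)/(2*f + a*f))
(√(-1 + 0)*(-5))*N(-2, 6) = (√(-1 + 0)*(-5))*((-3 + 6 - 2)/((-2)*(2 + 6))) = (√(-1)*(-5))*(-½*1/8) = (I*(-5))*(-½*⅛*1) = -5*I*(-1/16) = 5*I/16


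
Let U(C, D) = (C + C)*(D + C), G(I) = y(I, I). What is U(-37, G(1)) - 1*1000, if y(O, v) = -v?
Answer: 1812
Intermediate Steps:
G(I) = -I
U(C, D) = 2*C*(C + D) (U(C, D) = (2*C)*(C + D) = 2*C*(C + D))
U(-37, G(1)) - 1*1000 = 2*(-37)*(-37 - 1*1) - 1*1000 = 2*(-37)*(-37 - 1) - 1000 = 2*(-37)*(-38) - 1000 = 2812 - 1000 = 1812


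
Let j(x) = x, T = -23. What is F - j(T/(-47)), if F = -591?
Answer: -27800/47 ≈ -591.49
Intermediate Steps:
F - j(T/(-47)) = -591 - (-23)/(-47) = -591 - (-23)*(-1)/47 = -591 - 1*23/47 = -591 - 23/47 = -27800/47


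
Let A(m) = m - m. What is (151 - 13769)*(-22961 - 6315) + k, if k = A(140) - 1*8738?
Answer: 398671830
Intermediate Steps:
A(m) = 0
k = -8738 (k = 0 - 1*8738 = 0 - 8738 = -8738)
(151 - 13769)*(-22961 - 6315) + k = (151 - 13769)*(-22961 - 6315) - 8738 = -13618*(-29276) - 8738 = 398680568 - 8738 = 398671830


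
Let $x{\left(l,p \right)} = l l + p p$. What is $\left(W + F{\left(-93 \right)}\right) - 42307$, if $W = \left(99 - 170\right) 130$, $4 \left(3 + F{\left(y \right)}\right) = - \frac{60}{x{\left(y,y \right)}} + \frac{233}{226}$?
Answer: $- \frac{134324527801}{2606232} \approx -51540.0$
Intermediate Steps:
$x{\left(l,p \right)} = l^{2} + p^{2}$
$F{\left(y \right)} = - \frac{2479}{904} - \frac{15}{2 y^{2}}$ ($F{\left(y \right)} = -3 + \frac{- \frac{60}{y^{2} + y^{2}} + \frac{233}{226}}{4} = -3 + \frac{- \frac{60}{2 y^{2}} + 233 \cdot \frac{1}{226}}{4} = -3 + \frac{- 60 \frac{1}{2 y^{2}} + \frac{233}{226}}{4} = -3 + \frac{- \frac{30}{y^{2}} + \frac{233}{226}}{4} = -3 + \frac{\frac{233}{226} - \frac{30}{y^{2}}}{4} = -3 + \left(\frac{233}{904} - \frac{15}{2 y^{2}}\right) = - \frac{2479}{904} - \frac{15}{2 y^{2}}$)
$W = -9230$ ($W = \left(-71\right) 130 = -9230$)
$\left(W + F{\left(-93 \right)}\right) - 42307 = \left(-9230 - \left(\frac{2479}{904} + \frac{15}{2 \cdot 8649}\right)\right) - 42307 = \left(-9230 - \frac{7149217}{2606232}\right) - 42307 = - \frac{24062670577}{2606232} - 42307 = - \frac{134324527801}{2606232}$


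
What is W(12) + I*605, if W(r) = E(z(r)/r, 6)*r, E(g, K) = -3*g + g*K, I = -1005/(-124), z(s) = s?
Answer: 612489/124 ≈ 4939.4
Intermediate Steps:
I = 1005/124 (I = -1005*(-1/124) = 1005/124 ≈ 8.1048)
E(g, K) = -3*g + K*g
W(r) = 3*r (W(r) = ((r/r)*(-3 + 6))*r = (1*3)*r = 3*r)
W(12) + I*605 = 3*12 + (1005/124)*605 = 36 + 608025/124 = 612489/124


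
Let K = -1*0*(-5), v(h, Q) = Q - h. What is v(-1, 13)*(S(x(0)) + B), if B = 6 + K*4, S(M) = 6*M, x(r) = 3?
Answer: 336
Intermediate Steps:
K = 0 (K = 0*(-5) = 0)
B = 6 (B = 6 + 0*4 = 6 + 0 = 6)
v(-1, 13)*(S(x(0)) + B) = (13 - 1*(-1))*(6*3 + 6) = (13 + 1)*(18 + 6) = 14*24 = 336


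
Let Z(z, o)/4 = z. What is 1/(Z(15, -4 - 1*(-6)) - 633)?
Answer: -1/573 ≈ -0.0017452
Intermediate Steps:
Z(z, o) = 4*z
1/(Z(15, -4 - 1*(-6)) - 633) = 1/(4*15 - 633) = 1/(60 - 633) = 1/(-573) = -1/573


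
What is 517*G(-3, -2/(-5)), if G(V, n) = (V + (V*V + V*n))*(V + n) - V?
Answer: -122529/25 ≈ -4901.2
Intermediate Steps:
G(V, n) = -V + (V + n)*(V + V² + V*n) (G(V, n) = (V + (V² + V*n))*(V + n) - V = (V + V² + V*n)*(V + n) - V = (V + n)*(V + V² + V*n) - V = -V + (V + n)*(V + V² + V*n))
517*G(-3, -2/(-5)) = 517*(-3*(-1 - 3 - 2/(-5) + (-3)² + (-2/(-5))² + 2*(-3)*(-2/(-5)))) = 517*(-3*(-1 - 3 - 2*(-⅕) + 9 + (-2*(-⅕))² + 2*(-3)*(-2*(-⅕)))) = 517*(-3*(-1 - 3 + ⅖ + 9 + (⅖)² + 2*(-3)*(⅖))) = 517*(-3*(-1 - 3 + ⅖ + 9 + 4/25 - 12/5)) = 517*(-3*79/25) = 517*(-237/25) = -122529/25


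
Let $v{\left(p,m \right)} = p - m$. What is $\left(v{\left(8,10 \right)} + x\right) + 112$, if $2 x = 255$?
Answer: $\frac{475}{2} \approx 237.5$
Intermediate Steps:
$x = \frac{255}{2}$ ($x = \frac{1}{2} \cdot 255 = \frac{255}{2} \approx 127.5$)
$\left(v{\left(8,10 \right)} + x\right) + 112 = \left(\left(8 - 10\right) + \frac{255}{2}\right) + 112 = \left(-2 + \frac{255}{2}\right) + 112 = \frac{251}{2} + 112 = \frac{475}{2}$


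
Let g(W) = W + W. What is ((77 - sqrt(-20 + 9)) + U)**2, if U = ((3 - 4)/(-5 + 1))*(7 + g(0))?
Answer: 99049/16 - 315*I*sqrt(11)/2 ≈ 6190.6 - 522.37*I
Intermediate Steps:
g(W) = 2*W
U = 7/4 (U = ((3 - 4)/(-5 + 1))*(7 + 2*0) = (-1/(-4))*(7 + 0) = -1*(-1/4)*7 = (1/4)*7 = 7/4 ≈ 1.7500)
((77 - sqrt(-20 + 9)) + U)**2 = ((77 - sqrt(-20 + 9)) + 7/4)**2 = ((77 - sqrt(-11)) + 7/4)**2 = ((77 - I*sqrt(11)) + 7/4)**2 = (315/4 - I*sqrt(11))**2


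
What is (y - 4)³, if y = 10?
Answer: 216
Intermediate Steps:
(y - 4)³ = (10 - 4)³ = 6³ = 216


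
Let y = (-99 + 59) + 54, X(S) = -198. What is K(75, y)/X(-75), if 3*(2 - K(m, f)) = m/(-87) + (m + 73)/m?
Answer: -10633/1291950 ≈ -0.0082302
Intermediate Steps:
y = 14 (y = -40 + 54 = 14)
K(m, f) = 2 + m/261 - (73 + m)/(3*m) (K(m, f) = 2 - (m/(-87) + (m + 73)/m)/3 = 2 - (m*(-1/87) + (73 + m)/m)/3 = 2 - (-m/87 + (73 + m)/m)/3 = 2 + (m/261 - (73 + m)/(3*m)) = 2 + m/261 - (73 + m)/(3*m))
K(75, y)/X(-75) = ((1/261)*(-6351 + 75*(435 + 75))/75)/(-198) = ((1/261)*(1/75)*(-6351 + 75*510))*(-1/198) = ((1/261)*(1/75)*(-6351 + 38250))*(-1/198) = ((1/261)*(1/75)*31899)*(-1/198) = (10633/6525)*(-1/198) = -10633/1291950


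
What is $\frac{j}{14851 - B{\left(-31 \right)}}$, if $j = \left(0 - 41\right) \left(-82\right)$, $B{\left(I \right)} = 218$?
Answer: $\frac{3362}{14633} \approx 0.22975$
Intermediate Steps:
$j = 3362$ ($j = \left(-41\right) \left(-82\right) = 3362$)
$\frac{j}{14851 - B{\left(-31 \right)}} = \frac{3362}{14851 - 218} = \frac{3362}{14633}$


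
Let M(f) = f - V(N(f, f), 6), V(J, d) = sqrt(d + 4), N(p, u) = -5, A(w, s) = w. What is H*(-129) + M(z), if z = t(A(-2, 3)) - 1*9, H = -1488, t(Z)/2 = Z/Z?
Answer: 191945 - sqrt(10) ≈ 1.9194e+5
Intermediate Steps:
t(Z) = 2 (t(Z) = 2*(Z/Z) = 2*1 = 2)
V(J, d) = sqrt(4 + d)
z = -7 (z = 2 - 1*9 = 2 - 9 = -7)
M(f) = f - sqrt(10) (M(f) = f - sqrt(4 + 6) = f - sqrt(10))
H*(-129) + M(z) = -1488*(-129) + (-7 - sqrt(10)) = 191952 + (-7 - sqrt(10)) = 191945 - sqrt(10)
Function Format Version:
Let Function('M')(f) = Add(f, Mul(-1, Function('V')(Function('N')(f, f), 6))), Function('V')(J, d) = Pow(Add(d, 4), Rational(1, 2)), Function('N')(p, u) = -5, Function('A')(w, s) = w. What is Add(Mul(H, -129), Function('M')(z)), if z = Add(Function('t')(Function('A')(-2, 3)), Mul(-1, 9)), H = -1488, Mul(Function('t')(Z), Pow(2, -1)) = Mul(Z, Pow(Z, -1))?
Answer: Add(191945, Mul(-1, Pow(10, Rational(1, 2)))) ≈ 1.9194e+5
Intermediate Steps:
Function('t')(Z) = 2 (Function('t')(Z) = Mul(2, Mul(Z, Pow(Z, -1))) = Mul(2, 1) = 2)
Function('V')(J, d) = Pow(Add(4, d), Rational(1, 2))
z = -7 (z = Add(2, Mul(-1, 9)) = Add(2, -9) = -7)
Function('M')(f) = Add(f, Mul(-1, Pow(10, Rational(1, 2)))) (Function('M')(f) = Add(f, Mul(-1, Pow(Add(4, 6), Rational(1, 2)))) = Add(f, Mul(-1, Pow(10, Rational(1, 2)))))
Add(Mul(H, -129), Function('M')(z)) = Add(Mul(-1488, -129), Add(-7, Mul(-1, Pow(10, Rational(1, 2))))) = Add(191952, Add(-7, Mul(-1, Pow(10, Rational(1, 2))))) = Add(191945, Mul(-1, Pow(10, Rational(1, 2))))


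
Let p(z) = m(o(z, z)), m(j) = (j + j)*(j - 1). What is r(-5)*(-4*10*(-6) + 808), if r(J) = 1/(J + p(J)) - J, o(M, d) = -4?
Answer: 184448/35 ≈ 5269.9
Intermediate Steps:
m(j) = 2*j*(-1 + j) (m(j) = (2*j)*(-1 + j) = 2*j*(-1 + j))
p(z) = 40 (p(z) = 2*(-4)*(-1 - 4) = 2*(-4)*(-5) = 40)
r(J) = 1/(40 + J) - J (r(J) = 1/(J + 40) - J = 1/(40 + J) - J)
r(-5)*(-4*10*(-6) + 808) = ((1 - 1*(-5)² - 40*(-5))/(40 - 5))*(-4*10*(-6) + 808) = ((1 - 1*25 + 200)/35)*(-40*(-6) + 808) = ((1 - 25 + 200)/35)*(240 + 808) = ((1/35)*176)*1048 = (176/35)*1048 = 184448/35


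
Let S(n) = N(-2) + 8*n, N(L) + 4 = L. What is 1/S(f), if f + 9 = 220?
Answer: 1/1682 ≈ 0.00059453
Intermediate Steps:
f = 211 (f = -9 + 220 = 211)
N(L) = -4 + L
S(n) = -6 + 8*n (S(n) = (-4 - 2) + 8*n = -6 + 8*n)
1/S(f) = 1/(-6 + 8*211) = 1/(-6 + 1688) = 1/1682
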